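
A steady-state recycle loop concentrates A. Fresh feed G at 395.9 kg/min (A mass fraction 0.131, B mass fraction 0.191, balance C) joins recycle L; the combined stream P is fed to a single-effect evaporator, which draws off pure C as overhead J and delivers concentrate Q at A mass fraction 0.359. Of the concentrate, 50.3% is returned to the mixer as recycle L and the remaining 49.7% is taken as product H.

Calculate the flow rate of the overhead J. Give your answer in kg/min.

Overall A balance (none leaves overhead): A in fresh feed = A in product, i.e. 395.9×0.131 = (1−0.503)·Q·0.359.
Q = 51.863/(0.359×0.497) = 290.67 kg/min.
Recycle L = 0.503×290.67 = 146.21 kg/min.
Combined feed P = 395.9 + 146.21 = 542.11 kg/min.
Overhead J = P − Q = 542.11 − 290.67 = 251.44 kg/min.

251.4 kg/min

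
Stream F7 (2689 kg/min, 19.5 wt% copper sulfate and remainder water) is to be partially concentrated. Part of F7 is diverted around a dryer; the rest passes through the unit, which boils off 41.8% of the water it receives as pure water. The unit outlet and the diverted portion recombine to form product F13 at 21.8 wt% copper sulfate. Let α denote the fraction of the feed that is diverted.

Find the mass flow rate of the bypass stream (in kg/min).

1846 kg/min

All 2689×0.195 = 524.36 kg/min of copper sulfate reaches F13, so F13 = 524.36/0.218 = 2405.3 kg/min and vapour = 283.7 kg/min.
The evaporator receives (1−α)·2689 of feed at 0.805 water and removes 0.418 of that water:
0.418×0.805×(1−α)×2689 = 283.7
(1−α) = 283.7/904.82 = 0.3135;  α = 0.6865.
Bypass flow = 0.6865×2689 = 1845.9 kg/min.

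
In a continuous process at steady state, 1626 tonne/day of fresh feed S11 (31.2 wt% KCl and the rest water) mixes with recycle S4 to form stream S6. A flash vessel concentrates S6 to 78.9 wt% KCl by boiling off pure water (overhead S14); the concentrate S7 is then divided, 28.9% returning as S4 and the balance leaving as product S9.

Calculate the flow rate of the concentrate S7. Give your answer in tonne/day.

Overall KCl balance (none leaves overhead): KCl in fresh feed = KCl in product, i.e. 1626×0.312 = (1−0.289)·S7·0.789.
S7 = 507.31/(0.789×0.711) = 904.33 tonne/day.

904.3 tonne/day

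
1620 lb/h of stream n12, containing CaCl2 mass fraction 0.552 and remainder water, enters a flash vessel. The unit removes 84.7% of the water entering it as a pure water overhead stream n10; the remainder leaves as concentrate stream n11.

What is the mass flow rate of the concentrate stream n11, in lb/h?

water entering = 1620×0.448 = 725.76 lb/h; overhead removed = 0.847×725.76 = 614.72 lb/h.
Concentrate = 1620 − 614.72 = 1005.3 lb/h.

1005 lb/h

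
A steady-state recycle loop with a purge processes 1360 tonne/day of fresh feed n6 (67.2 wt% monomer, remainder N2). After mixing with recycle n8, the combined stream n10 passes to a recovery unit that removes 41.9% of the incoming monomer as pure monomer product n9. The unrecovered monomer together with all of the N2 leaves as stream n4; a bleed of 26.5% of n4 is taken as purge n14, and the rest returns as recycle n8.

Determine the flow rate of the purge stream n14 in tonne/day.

691.7 tonne/day

N2 enters only via n6 and leaves only via the purge: 1360×0.328 = 0.265×(N2 in n4), and the recovery unit passes all N2, so N2 in n10 = N2 in n4 = 1683.3 tonne/day.
monomer in n10: m_A = 1360×0.672 + (1−0.265)·(1−0.419)·m_A, so m_A = 913.92/0.5730 = 1595.1 tonne/day.
n4 = (1−0.419)×1595.1 + 1683.3 = 2610.1 tonne/day.
Purge n14 = 0.265×2610.1 = 691.67 tonne/day.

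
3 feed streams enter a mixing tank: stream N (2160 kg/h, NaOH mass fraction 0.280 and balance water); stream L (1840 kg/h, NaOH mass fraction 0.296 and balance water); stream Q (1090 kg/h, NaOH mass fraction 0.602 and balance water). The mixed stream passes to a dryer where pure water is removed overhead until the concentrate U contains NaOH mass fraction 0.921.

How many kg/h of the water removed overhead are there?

3130 kg/h

NaOH entering = 2160×0.280 + 1840×0.296 + 1090×0.602 = 1805.6 kg/h.
All NaOH reports to U, so U = 1805.6/0.921 = 1960.5 kg/h.
Total feed = 5090 kg/h; overhead = 5090 − 1960.5 = 3129.5 kg/h.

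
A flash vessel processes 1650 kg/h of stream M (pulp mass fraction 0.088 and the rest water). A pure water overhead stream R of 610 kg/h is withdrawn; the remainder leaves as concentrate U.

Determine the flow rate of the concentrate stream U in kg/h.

Concentrate = 1650 − 610 = 1040 kg/h.

1040 kg/h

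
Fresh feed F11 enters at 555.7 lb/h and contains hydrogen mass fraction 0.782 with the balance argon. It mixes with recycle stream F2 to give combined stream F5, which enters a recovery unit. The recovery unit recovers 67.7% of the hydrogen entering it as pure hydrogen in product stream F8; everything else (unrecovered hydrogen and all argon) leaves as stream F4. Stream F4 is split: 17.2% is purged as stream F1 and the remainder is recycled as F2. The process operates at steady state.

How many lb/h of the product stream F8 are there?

hydrogen in F5: m_A = 555.7×0.782 + (1−0.172)·(1−0.677)·m_A, so m_A = 434.56/0.7326 = 593.21 lb/h.
Product F8 = 0.677×593.21 = 401.6 lb/h.

401.6 lb/h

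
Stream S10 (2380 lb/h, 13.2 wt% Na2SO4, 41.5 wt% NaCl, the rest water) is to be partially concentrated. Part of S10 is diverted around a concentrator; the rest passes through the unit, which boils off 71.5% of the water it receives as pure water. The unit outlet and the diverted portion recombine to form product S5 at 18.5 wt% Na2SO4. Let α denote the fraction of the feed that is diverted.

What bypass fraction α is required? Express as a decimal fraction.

All 2380×0.132 = 314.16 lb/h of Na2SO4 reaches S5, so S5 = 314.16/0.185 = 1698.2 lb/h and vapour = 681.84 lb/h.
The evaporator receives (1−α)·2380 of feed at 0.453 water and removes 0.715 of that water:
0.715×0.453×(1−α)×2380 = 681.84
(1−α) = 681.84/770.87 = 0.8845;  α = 0.1155.

0.115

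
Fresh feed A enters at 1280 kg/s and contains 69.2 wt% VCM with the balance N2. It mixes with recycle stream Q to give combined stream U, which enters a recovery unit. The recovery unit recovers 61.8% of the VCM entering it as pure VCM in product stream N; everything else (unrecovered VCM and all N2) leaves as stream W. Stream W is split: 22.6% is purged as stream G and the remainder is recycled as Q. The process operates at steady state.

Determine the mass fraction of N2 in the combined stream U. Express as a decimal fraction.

0.581

N2 enters only via A and leaves only via the purge: 1280×0.308 = 0.226×(N2 in W), and the recovery unit passes all N2, so N2 in U = N2 in W = 1744.4 kg/s.
VCM in U: m_A = 1280×0.692 + (1−0.226)·(1−0.618)·m_A, so m_A = 885.76/0.7043 = 1257.6 kg/s.
U = 1257.6 + 1744.4 = 3002 kg/s.
N2 fraction in U = 1744.4/3002 = 0.581.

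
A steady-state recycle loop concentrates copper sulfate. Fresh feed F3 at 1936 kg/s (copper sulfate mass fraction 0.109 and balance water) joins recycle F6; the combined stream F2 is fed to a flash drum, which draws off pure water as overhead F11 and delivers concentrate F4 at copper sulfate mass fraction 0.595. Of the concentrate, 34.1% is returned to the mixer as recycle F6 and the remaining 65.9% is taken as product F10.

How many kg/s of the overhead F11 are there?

Overall copper sulfate balance (none leaves overhead): copper sulfate in fresh feed = copper sulfate in product, i.e. 1936×0.109 = (1−0.341)·F4·0.595.
F4 = 211.02/(0.595×0.659) = 538.18 kg/s.
Recycle F6 = 0.341×538.18 = 183.52 kg/s.
Combined feed F2 = 1936 + 183.52 = 2119.5 kg/s.
Overhead F11 = F2 − F4 = 2119.5 − 538.18 = 1581.3 kg/s.

1581 kg/s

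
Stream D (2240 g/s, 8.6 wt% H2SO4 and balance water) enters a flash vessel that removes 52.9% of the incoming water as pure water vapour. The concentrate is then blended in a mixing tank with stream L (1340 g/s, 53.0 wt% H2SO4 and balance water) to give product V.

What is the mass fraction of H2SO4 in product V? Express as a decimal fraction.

0.362

Vapour removed = 0.529×0.914×2240 = 1083.1 g/s; concentrate = 1156.9 g/s.
H2SO4 reaching the mixer = 192.64 (from concentrate) + 1340×0.530 = 902.84 g/s.
Product flow = 1156.9 + 1340 = 2496.9 g/s; H2SO4 fraction = 0.362.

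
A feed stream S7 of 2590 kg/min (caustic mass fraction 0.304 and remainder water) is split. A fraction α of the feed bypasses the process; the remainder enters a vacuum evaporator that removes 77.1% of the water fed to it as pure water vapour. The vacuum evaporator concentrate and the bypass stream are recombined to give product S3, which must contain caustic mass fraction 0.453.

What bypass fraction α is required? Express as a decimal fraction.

0.387

All 2590×0.304 = 787.36 kg/min of caustic reaches S3, so S3 = 787.36/0.453 = 1738.1 kg/min and vapour = 851.9 kg/min.
The evaporator receives (1−α)·2590 of feed at 0.696 water and removes 0.771 of that water:
0.771×0.696×(1−α)×2590 = 851.9
(1−α) = 851.9/1389.8 = 0.6129;  α = 0.3871.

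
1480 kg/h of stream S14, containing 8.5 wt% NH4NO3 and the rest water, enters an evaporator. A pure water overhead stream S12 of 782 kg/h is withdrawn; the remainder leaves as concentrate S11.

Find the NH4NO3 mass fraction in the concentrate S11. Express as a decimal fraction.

NH4NO3 is not removed: 1480×0.085 = 125.8 kg/h of NH4NO3 enters S11.
Concentrate = 1480 − 782 = 698 kg/h.
Mass fraction = 125.8/698 = 0.1802.

0.1802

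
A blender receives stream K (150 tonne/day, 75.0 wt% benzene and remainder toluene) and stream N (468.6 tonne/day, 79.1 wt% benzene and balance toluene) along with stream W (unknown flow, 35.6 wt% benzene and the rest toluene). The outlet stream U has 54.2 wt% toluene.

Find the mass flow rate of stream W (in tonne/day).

1959 tonne/day

Let W be the unknown flow. Total out = 618.6 + W.
toluene balance: 135.44 + 0.644·W = 0.542·(618.6 + W)
(0.644 − 0.542)·W = 0.542×618.6 − 135.44 = 199.84
W = 199.84 / 0.102 = 1959.3 tonne/day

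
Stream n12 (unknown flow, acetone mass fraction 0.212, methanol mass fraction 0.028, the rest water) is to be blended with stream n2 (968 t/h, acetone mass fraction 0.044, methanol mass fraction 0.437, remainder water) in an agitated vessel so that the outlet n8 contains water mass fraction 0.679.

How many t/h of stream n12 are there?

Let n12 be the unknown flow. Total out = 968 + n12.
water balance: 502.39 + 0.760·n12 = 0.679·(968 + n12)
(0.760 − 0.679)·n12 = 0.679×968 − 502.39 = 154.88
n12 = 154.88 / 0.081 = 1912.1 t/h

1912 t/h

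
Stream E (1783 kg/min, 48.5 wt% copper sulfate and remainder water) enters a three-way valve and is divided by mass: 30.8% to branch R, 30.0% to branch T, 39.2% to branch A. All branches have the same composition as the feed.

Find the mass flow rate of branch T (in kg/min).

534.9 kg/min

Branch T flow = 0.300×1783 = 534.9 kg/min.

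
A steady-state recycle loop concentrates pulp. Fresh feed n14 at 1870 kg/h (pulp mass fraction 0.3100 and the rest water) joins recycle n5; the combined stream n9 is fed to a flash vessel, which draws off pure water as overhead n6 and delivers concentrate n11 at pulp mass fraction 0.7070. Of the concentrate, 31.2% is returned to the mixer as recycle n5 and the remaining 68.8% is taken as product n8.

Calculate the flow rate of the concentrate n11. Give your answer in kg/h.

1192 kg/h

Overall pulp balance (none leaves overhead): pulp in fresh feed = pulp in product, i.e. 1870×0.310 = (1−0.312)·n11·0.707.
n11 = 579.7/(0.707×0.688) = 1191.8 kg/h.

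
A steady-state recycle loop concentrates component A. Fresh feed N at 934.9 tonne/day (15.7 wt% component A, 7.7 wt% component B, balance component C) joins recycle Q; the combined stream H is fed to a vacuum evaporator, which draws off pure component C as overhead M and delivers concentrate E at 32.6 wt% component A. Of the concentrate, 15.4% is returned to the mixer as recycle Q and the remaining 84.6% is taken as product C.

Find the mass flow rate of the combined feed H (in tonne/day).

Overall component A balance (none leaves overhead): component A in fresh feed = component A in product, i.e. 934.9×0.157 = (1−0.154)·E·0.326.
E = 146.78/(0.326×0.846) = 532.2 tonne/day.
Recycle Q = 0.154×532.2 = 81.959 tonne/day.
Combined feed H = 934.9 + 81.959 = 1016.9 tonne/day.

1017 tonne/day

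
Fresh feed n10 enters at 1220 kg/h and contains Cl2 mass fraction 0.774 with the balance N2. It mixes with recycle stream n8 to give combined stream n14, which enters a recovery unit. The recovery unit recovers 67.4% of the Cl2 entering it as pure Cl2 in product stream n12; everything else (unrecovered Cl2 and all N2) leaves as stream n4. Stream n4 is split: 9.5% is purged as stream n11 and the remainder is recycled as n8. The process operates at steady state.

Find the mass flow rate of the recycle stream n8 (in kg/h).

N2 enters only via n10 and leaves only via the purge: 1220×0.226 = 0.095×(N2 in n4), and the recovery unit passes all N2, so N2 in n14 = N2 in n4 = 2902.3 kg/h.
Cl2 in n14: m_A = 1220×0.774 + (1−0.095)·(1−0.674)·m_A, so m_A = 944.28/0.7050 = 1339.5 kg/h.
n4 = (1−0.674)×1339.5 + 2902.3 = 3339 kg/h.
Recycle n8 = (1−0.095)×3339 = 3021.8 kg/h.

3022 kg/h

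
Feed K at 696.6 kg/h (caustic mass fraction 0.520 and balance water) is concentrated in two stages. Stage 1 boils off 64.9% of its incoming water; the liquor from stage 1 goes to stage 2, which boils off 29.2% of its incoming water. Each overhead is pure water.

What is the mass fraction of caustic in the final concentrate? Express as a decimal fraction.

0.813

water in feed = 696.6×0.480 = 334.37 kg/h.
After stage 1: water left = (1−0.649)×334.37 = 117.36; stream total = 479.6 kg/h.
After stage 2: water left = (1−0.292)×117.36 = 83.093; final concentrate = 445.33 kg/h.
caustic fraction = 362.23/445.33 = 0.813.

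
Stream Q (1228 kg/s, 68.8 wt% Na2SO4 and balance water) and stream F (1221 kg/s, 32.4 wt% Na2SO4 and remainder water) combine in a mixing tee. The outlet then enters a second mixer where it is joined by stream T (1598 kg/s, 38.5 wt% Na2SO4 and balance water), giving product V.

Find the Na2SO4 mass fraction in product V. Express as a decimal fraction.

0.4585

Overall, product flow = 4047 kg/s.
Na2SO4 in = 1228×0.688 + 1221×0.324 + 1598×0.385 = 1855.7 kg/s.
Na2SO4 fraction in V = 0.4585.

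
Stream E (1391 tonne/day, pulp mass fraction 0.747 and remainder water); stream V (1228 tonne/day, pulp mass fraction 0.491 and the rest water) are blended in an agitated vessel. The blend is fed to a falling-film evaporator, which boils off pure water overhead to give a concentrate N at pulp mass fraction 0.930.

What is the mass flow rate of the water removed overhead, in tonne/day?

853.4 tonne/day

pulp entering = 1391×0.747 + 1228×0.491 = 1642 tonne/day.
All pulp reports to N, so N = 1642/0.930 = 1765.6 tonne/day.
Total feed = 2619 tonne/day; overhead = 2619 − 1765.6 = 853.38 tonne/day.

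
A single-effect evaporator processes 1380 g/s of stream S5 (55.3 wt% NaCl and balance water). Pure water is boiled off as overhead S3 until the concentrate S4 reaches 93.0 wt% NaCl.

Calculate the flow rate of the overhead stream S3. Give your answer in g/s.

559.4 g/s

NaCl is conserved: 1380×0.553 = 763.14 g/s all reports to the concentrate.
Concentrate = 763.14/(target fraction) = 820.58 g/s.
Overhead = 1380 − 820.58 = 559.42 g/s.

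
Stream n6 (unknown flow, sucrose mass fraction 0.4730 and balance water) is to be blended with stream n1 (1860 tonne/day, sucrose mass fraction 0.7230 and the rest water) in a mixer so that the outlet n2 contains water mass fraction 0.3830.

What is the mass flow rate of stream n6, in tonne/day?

Let n6 be the unknown flow. Total out = 1860 + n6.
water balance: 515.22 + 0.527·n6 = 0.383·(1860 + n6)
(0.527 − 0.383)·n6 = 0.383×1860 − 515.22 = 197.16
n6 = 197.16 / 0.144 = 1369.2 tonne/day

1369 tonne/day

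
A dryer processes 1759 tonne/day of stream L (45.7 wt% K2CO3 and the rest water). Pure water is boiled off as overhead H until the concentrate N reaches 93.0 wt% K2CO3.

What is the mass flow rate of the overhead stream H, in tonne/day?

K2CO3 is conserved: 1759×0.457 = 803.86 tonne/day all reports to the concentrate.
Concentrate = 803.86/(target fraction) = 864.37 tonne/day.
Overhead = 1759 − 864.37 = 894.63 tonne/day.

894.6 tonne/day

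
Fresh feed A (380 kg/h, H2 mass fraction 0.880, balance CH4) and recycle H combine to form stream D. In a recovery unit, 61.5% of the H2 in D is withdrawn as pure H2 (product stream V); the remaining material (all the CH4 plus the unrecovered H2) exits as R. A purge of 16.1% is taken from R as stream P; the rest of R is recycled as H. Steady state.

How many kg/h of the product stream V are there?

H2 in D: m_A = 380×0.880 + (1−0.161)·(1−0.615)·m_A, so m_A = 334.4/0.6770 = 493.95 kg/h.
Product V = 0.615×493.95 = 303.78 kg/h.

303.8 kg/h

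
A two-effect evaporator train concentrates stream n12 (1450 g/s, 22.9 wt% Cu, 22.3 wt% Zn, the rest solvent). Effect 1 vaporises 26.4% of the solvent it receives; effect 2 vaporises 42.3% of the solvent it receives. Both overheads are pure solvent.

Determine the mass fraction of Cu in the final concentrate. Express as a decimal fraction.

solvent in feed = 1450×0.548 = 794.6 g/s.
After stage 1: solvent left = (1−0.264)×794.6 = 584.83; stream total = 1240.2 g/s.
After stage 2: solvent left = (1−0.423)×584.83 = 337.44; final concentrate = 992.84 g/s.
Cu fraction = 332.05/992.84 = 0.334.

0.334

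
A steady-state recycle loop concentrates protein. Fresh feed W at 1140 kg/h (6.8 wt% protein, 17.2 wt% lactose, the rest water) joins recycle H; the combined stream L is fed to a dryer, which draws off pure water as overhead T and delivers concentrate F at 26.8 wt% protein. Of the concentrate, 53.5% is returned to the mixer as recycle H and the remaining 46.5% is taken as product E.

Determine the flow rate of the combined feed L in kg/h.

1473 kg/h

Overall protein balance (none leaves overhead): protein in fresh feed = protein in product, i.e. 1140×0.068 = (1−0.535)·F·0.268.
F = 77.52/(0.268×0.465) = 622.05 kg/h.
Recycle H = 0.535×622.05 = 332.8 kg/h.
Combined feed L = 1140 + 332.8 = 1472.8 kg/h.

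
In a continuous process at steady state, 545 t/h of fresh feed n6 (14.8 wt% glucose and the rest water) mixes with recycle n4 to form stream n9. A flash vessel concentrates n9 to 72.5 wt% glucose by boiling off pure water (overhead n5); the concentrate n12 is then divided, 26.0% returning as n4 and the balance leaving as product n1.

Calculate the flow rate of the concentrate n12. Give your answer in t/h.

Overall glucose balance (none leaves overhead): glucose in fresh feed = glucose in product, i.e. 545×0.148 = (1−0.260)·n12·0.725.
n12 = 80.66/(0.725×0.740) = 150.34 t/h.

150.3 t/h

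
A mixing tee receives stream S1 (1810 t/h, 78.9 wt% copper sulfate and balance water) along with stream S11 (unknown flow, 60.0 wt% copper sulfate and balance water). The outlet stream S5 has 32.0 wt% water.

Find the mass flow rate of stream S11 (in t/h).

2466 t/h

Let S11 be the unknown flow. Total out = 1810 + S11.
water balance: 381.91 + 0.400·S11 = 0.320·(1810 + S11)
(0.400 − 0.320)·S11 = 0.320×1810 − 381.91 = 197.29
S11 = 197.29 / 0.080 = 2466.1 t/h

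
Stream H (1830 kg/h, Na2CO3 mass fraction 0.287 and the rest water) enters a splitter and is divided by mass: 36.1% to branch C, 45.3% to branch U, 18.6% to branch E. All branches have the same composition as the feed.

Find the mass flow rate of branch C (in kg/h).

660.6 kg/h

Branch C flow = 0.361×1830 = 660.63 kg/h.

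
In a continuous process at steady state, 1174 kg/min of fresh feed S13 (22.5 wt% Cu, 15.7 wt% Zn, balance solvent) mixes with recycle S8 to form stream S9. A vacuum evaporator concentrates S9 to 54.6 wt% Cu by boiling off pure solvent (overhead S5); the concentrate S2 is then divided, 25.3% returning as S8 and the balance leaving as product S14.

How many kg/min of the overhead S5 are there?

690.2 kg/min

Overall Cu balance (none leaves overhead): Cu in fresh feed = Cu in product, i.e. 1174×0.225 = (1−0.253)·S2·0.546.
S2 = 264.15/(0.546×0.747) = 647.65 kg/min.
Recycle S8 = 0.253×647.65 = 163.85 kg/min.
Combined feed S9 = 1174 + 163.85 = 1337.9 kg/min.
Overhead S5 = S9 − S2 = 1337.9 − 647.65 = 690.21 kg/min.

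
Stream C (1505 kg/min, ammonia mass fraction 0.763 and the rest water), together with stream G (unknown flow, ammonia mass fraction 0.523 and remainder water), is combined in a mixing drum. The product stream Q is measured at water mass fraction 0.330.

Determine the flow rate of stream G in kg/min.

952.1 kg/min

Let G be the unknown flow. Total out = 1505 + G.
water balance: 356.69 + 0.477·G = 0.330·(1505 + G)
(0.477 − 0.330)·G = 0.330×1505 − 356.69 = 139.97
G = 139.97 / 0.147 = 952.14 kg/min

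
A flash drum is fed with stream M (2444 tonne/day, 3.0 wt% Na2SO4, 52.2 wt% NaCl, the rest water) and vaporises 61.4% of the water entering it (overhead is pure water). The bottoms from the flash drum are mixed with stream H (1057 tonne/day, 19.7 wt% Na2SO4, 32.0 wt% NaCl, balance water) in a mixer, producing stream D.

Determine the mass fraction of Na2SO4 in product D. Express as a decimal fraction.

Vapour removed = 0.614×0.448×2444 = 672.28 tonne/day; concentrate = 1771.7 tonne/day.
Na2SO4 reaching the mixer = 73.32 (from concentrate) + 1057×0.197 = 281.55 tonne/day.
Product flow = 1771.7 + 1057 = 2828.7 tonne/day; Na2SO4 fraction = 0.0995.

0.0995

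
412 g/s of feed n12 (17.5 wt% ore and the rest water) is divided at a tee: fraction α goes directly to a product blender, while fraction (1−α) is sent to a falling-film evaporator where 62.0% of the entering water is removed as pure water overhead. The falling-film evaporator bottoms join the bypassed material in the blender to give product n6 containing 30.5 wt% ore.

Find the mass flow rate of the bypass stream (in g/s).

68.68 g/s

All 412×0.175 = 72.1 g/s of ore reaches n6, so n6 = 72.1/0.305 = 236.39 g/s and vapour = 175.61 g/s.
The evaporator receives (1−α)·412 of feed at 0.825 water and removes 0.620 of that water:
0.620×0.825×(1−α)×412 = 175.61
(1−α) = 175.61/210.74 = 0.8333;  α = 0.1667.
Bypass flow = 0.1667×412 = 68.683 g/s.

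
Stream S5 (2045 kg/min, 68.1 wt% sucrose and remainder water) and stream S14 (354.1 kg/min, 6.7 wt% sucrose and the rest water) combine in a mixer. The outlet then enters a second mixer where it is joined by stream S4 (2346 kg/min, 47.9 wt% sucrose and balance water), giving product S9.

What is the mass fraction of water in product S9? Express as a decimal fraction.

0.465

Overall, product flow = 4745.1 kg/min.
water in = 2045×0.319 + 354.1×0.933 + 2346×0.521 = 2205 kg/min.
water fraction in S9 = 0.465.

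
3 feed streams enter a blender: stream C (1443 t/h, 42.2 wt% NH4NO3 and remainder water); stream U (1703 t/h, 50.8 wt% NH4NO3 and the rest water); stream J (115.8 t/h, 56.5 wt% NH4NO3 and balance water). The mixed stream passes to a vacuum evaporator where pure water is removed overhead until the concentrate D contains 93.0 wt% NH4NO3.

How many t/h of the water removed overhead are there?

1606 t/h

NH4NO3 entering = 1443×0.422 + 1703×0.508 + 115.8×0.565 = 1539.5 t/h.
All NH4NO3 reports to D, so D = 1539.5/0.930 = 1655.4 t/h.
Total feed = 3261.8 t/h; overhead = 3261.8 − 1655.4 = 1606.4 t/h.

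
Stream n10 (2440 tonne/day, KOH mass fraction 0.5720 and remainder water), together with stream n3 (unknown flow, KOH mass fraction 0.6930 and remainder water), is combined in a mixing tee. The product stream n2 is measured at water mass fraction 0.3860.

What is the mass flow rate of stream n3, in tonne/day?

1297 tonne/day

Let n3 be the unknown flow. Total out = 2440 + n3.
water balance: 1044.3 + 0.307·n3 = 0.386·(2440 + n3)
(0.307 − 0.386)·n3 = 0.386×2440 − 1044.3 = -102.48
n3 = -102.48 / -0.079 = 1297.2 tonne/day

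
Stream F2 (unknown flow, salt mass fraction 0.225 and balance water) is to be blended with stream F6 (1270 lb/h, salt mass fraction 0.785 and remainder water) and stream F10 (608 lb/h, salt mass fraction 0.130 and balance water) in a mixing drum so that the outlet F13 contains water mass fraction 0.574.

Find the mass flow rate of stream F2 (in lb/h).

Let F2 be the unknown flow. Total out = 1878 + F2.
water balance: 802.01 + 0.775·F2 = 0.574·(1878 + F2)
(0.775 − 0.574)·F2 = 0.574×1878 − 802.01 = 275.96
F2 = 275.96 / 0.201 = 1372.9 lb/h

1373 lb/h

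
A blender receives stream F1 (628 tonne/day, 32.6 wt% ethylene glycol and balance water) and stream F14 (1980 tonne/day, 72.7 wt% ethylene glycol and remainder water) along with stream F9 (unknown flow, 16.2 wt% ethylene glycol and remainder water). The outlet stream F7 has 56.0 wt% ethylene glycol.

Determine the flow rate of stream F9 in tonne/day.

Let F9 be the unknown flow. Total out = 2608 + F9.
ethylene glycol balance: 1644.2 + 0.162·F9 = 0.560·(2608 + F9)
(0.162 − 0.560)·F9 = 0.560×2608 − 1644.2 = -183.71
F9 = -183.71 / -0.398 = 461.58 tonne/day

461.6 tonne/day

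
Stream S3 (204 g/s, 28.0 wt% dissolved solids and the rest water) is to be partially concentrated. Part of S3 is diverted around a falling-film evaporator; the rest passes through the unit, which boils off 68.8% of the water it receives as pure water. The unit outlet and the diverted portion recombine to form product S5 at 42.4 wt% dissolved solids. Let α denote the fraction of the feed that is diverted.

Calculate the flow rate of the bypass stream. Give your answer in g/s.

All 204×0.280 = 57.12 g/s of dissolved solids reaches S5, so S5 = 57.12/0.424 = 134.72 g/s and vapour = 69.283 g/s.
The evaporator receives (1−α)·204 of feed at 0.720 water and removes 0.688 of that water:
0.688×0.720×(1−α)×204 = 69.283
(1−α) = 69.283/101.05 = 0.6856;  α = 0.3144.
Bypass flow = 0.3144×204 = 64.136 g/s.

64.14 g/s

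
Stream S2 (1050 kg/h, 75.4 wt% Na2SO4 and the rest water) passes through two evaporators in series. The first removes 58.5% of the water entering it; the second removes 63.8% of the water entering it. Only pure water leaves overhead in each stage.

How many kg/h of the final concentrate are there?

water in feed = 1050×0.246 = 258.3 kg/h.
After stage 1: water left = (1−0.585)×258.3 = 107.19; stream total = 898.89 kg/h.
After stage 2: water left = (1−0.638)×107.19 = 38.804; final concentrate = 830.5 kg/h.

830.5 kg/h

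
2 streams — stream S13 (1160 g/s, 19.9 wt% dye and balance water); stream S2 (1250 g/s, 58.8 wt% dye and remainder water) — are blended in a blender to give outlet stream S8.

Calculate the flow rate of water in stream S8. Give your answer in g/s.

1444 g/s

water out = water in = 1160×0.801 + 1250×0.412 = 1444.2 g/s.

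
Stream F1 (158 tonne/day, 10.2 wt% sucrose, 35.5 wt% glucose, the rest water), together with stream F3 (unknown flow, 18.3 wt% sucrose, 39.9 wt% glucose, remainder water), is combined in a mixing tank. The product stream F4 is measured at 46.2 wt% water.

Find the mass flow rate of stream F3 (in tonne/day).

290.9 tonne/day

Let F3 be the unknown flow. Total out = 158 + F3.
water balance: 85.794 + 0.418·F3 = 0.462·(158 + F3)
(0.418 − 0.462)·F3 = 0.462×158 − 85.794 = -12.798
F3 = -12.798 / -0.044 = 290.86 tonne/day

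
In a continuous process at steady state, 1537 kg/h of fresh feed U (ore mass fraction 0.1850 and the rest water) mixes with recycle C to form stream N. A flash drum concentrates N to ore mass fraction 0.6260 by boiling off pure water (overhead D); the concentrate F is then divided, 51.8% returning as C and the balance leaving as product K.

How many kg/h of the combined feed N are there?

Overall ore balance (none leaves overhead): ore in fresh feed = ore in product, i.e. 1537×0.185 = (1−0.518)·F·0.626.
F = 284.34/(0.626×0.482) = 942.38 kg/h.
Recycle C = 0.518×942.38 = 488.15 kg/h.
Combined feed N = 1537 + 488.15 = 2025.2 kg/h.

2025 kg/h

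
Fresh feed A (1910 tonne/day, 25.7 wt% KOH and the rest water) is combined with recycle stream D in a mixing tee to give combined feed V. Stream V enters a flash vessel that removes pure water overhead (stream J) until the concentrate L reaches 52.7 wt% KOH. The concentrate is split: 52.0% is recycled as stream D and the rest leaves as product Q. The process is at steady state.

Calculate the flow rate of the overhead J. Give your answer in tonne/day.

Overall KOH balance (none leaves overhead): KOH in fresh feed = KOH in product, i.e. 1910×0.257 = (1−0.520)·L·0.527.
L = 490.87/(0.527×0.480) = 1940.5 tonne/day.
Recycle D = 0.520×1940.5 = 1009.1 tonne/day.
Combined feed V = 1910 + 1009.1 = 2919.1 tonne/day.
Overhead J = V − L = 2919.1 − 1940.5 = 978.56 tonne/day.

978.6 tonne/day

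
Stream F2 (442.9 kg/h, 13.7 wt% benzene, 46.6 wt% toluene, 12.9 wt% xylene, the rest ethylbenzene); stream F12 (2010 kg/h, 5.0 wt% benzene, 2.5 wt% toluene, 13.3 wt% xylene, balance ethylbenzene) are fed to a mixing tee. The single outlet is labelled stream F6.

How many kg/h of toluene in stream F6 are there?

256.6 kg/h

toluene out = toluene in = 442.9×0.466 + 2010×0.025 = 256.64 kg/h.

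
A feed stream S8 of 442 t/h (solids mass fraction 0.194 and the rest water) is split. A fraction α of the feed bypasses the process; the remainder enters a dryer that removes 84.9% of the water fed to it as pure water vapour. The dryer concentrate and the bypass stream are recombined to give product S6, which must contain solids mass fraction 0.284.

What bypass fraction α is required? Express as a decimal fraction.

0.537

All 442×0.194 = 85.748 t/h of solids reaches S6, so S6 = 85.748/0.284 = 301.93 t/h and vapour = 140.07 t/h.
The evaporator receives (1−α)·442 of feed at 0.806 water and removes 0.849 of that water:
0.849×0.806×(1−α)×442 = 140.07
(1−α) = 140.07/302.46 = 0.4631;  α = 0.5369.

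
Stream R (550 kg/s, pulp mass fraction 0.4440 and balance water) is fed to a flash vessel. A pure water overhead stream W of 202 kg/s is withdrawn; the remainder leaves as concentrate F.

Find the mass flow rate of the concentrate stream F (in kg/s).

Concentrate = 550 − 202 = 348 kg/s.

348 kg/s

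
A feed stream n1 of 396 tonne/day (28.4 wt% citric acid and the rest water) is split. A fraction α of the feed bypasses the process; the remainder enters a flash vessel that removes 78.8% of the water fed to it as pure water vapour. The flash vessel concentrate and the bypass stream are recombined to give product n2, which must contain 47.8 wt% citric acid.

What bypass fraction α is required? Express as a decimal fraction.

All 396×0.284 = 112.46 tonne/day of citric acid reaches n2, so n2 = 112.46/0.478 = 235.28 tonne/day and vapour = 160.72 tonne/day.
The evaporator receives (1−α)·396 of feed at 0.716 water and removes 0.788 of that water:
0.788×0.716×(1−α)×396 = 160.72
(1−α) = 160.72/223.43 = 0.7193;  α = 0.2807.

0.281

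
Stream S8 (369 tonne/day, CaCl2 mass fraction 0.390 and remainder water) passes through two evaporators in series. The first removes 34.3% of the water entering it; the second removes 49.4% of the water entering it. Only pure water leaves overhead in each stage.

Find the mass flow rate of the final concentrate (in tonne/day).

218.7 tonne/day

water in feed = 369×0.610 = 225.09 tonne/day.
After stage 1: water left = (1−0.343)×225.09 = 147.88; stream total = 291.79 tonne/day.
After stage 2: water left = (1−0.494)×147.88 = 74.829; final concentrate = 218.74 tonne/day.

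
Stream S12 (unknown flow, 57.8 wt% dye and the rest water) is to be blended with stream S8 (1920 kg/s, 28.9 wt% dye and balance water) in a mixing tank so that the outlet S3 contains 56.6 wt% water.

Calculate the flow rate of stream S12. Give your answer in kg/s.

1933 kg/s

Let S12 be the unknown flow. Total out = 1920 + S12.
water balance: 1365.1 + 0.422·S12 = 0.566·(1920 + S12)
(0.422 − 0.566)·S12 = 0.566×1920 − 1365.1 = -278.4
S12 = -278.4 / -0.144 = 1933.3 kg/s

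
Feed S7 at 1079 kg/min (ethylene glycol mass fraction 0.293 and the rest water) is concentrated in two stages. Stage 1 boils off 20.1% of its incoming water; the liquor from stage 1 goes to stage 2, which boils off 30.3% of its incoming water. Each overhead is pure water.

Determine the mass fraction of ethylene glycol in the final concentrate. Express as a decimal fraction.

water in feed = 1079×0.707 = 762.85 kg/min.
After stage 1: water left = (1−0.201)×762.85 = 609.52; stream total = 925.67 kg/min.
After stage 2: water left = (1−0.303)×609.52 = 424.84; final concentrate = 740.98 kg/min.
ethylene glycol fraction = 316.15/740.98 = 0.427.

0.427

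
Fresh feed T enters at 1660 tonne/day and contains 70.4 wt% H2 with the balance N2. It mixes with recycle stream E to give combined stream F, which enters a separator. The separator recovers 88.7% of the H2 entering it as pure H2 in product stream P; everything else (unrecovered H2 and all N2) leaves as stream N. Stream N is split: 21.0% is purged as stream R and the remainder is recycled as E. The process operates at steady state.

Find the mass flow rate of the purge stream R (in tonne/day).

N2 enters only via T and leaves only via the purge: 1660×0.296 = 0.210×(N2 in N), and the separator passes all N2, so N2 in F = N2 in N = 2339.8 tonne/day.
H2 in F: m_A = 1660×0.704 + (1−0.210)·(1−0.887)·m_A, so m_A = 1168.6/0.9107 = 1283.2 tonne/day.
N = (1−0.887)×1283.2 + 2339.8 = 2484.8 tonne/day.
Purge R = 0.210×2484.8 = 521.81 tonne/day.

521.8 tonne/day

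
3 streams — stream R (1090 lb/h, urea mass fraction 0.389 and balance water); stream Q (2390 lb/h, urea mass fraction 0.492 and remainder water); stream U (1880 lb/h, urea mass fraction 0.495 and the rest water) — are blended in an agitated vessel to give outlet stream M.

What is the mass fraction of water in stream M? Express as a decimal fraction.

Total flow out = 1090 + 2390 + 1880 = 5360 lb/h.
water in = 1090×0.611 + 2390×0.508 + 1880×0.505 = 2829.5 lb/h.
water mass fraction in M = 2829.5/5360 = 0.528.

0.528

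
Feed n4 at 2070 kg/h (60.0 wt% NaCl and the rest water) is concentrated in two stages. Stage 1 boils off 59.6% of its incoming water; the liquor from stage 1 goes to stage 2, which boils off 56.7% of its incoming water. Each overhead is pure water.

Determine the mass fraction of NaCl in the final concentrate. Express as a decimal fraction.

water in feed = 2070×0.400 = 828 kg/h.
After stage 1: water left = (1−0.596)×828 = 334.51; stream total = 1576.5 kg/h.
After stage 2: water left = (1−0.567)×334.51 = 144.84; final concentrate = 1386.8 kg/h.
NaCl fraction = 1242/1386.8 = 0.896.

0.896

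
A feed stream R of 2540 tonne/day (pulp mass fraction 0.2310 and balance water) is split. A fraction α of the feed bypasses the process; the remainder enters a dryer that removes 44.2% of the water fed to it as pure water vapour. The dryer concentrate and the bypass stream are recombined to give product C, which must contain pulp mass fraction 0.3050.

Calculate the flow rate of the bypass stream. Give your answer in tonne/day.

726.9 tonne/day

All 2540×0.231 = 586.74 tonne/day of pulp reaches C, so C = 586.74/0.305 = 1923.7 tonne/day and vapour = 616.26 tonne/day.
The evaporator receives (1−α)·2540 of feed at 0.769 water and removes 0.442 of that water:
0.442×0.769×(1−α)×2540 = 616.26
(1−α) = 616.26/863.34 = 0.7138;  α = 0.2862.
Bypass flow = 0.2862×2540 = 726.92 tonne/day.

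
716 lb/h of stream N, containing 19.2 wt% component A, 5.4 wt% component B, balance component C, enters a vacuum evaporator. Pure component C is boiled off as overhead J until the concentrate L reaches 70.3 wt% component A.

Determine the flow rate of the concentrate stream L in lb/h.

195.6 lb/h

component A is conserved: 716×0.192 = 137.47 lb/h all reports to the concentrate.
Concentrate = 137.47/(target fraction) = 195.55 lb/h.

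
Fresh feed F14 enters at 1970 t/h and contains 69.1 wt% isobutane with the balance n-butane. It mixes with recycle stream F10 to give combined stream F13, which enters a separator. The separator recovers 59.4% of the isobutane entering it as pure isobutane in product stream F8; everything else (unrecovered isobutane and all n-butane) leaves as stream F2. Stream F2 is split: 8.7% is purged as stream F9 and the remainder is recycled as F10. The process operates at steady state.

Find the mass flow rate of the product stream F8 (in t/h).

isobutane in F13: m_A = 1970×0.691 + (1−0.087)·(1−0.594)·m_A, so m_A = 1361.3/0.6293 = 2163.1 t/h.
Product F8 = 0.594×2163.1 = 1284.9 t/h.

1285 t/h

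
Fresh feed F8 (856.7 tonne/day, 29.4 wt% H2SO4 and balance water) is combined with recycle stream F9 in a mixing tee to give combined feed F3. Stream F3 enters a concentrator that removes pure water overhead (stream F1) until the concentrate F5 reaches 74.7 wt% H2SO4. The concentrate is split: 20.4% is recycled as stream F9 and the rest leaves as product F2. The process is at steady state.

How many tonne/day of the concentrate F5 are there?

Overall H2SO4 balance (none leaves overhead): H2SO4 in fresh feed = H2SO4 in product, i.e. 856.7×0.294 = (1−0.204)·F5·0.747.
F5 = 251.87/(0.747×0.796) = 423.59 tonne/day.

423.6 tonne/day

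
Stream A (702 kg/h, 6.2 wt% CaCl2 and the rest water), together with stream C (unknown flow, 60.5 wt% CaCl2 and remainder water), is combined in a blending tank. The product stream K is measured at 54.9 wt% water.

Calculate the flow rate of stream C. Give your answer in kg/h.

1773 kg/h

Let C be the unknown flow. Total out = 702 + C.
water balance: 658.48 + 0.395·C = 0.549·(702 + C)
(0.395 − 0.549)·C = 0.549×702 − 658.48 = -273.08
C = -273.08 / -0.154 = 1773.2 kg/h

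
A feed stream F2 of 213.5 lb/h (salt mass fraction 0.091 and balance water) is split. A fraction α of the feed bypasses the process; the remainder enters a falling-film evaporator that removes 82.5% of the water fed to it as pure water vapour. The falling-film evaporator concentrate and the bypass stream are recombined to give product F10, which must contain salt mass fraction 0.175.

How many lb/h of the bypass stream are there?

All 213.5×0.091 = 19.428 lb/h of salt reaches F10, so F10 = 19.428/0.175 = 111.02 lb/h and vapour = 102.48 lb/h.
The evaporator receives (1−α)·213.5 of feed at 0.909 water and removes 0.825 of that water:
0.825×0.909×(1−α)×213.5 = 102.48
(1−α) = 102.48/160.11 = 0.6401;  α = 0.3599.
Bypass flow = 0.3599×213.5 = 76.846 lb/h.

76.85 lb/h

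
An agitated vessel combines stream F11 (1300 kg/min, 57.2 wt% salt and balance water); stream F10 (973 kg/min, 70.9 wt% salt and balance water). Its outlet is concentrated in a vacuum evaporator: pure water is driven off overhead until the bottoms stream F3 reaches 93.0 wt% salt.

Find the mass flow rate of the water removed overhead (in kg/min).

salt entering = 1300×0.572 + 973×0.709 = 1433.5 kg/min.
All salt reports to F3, so F3 = 1433.5/0.930 = 1541.4 kg/min.
Total feed = 2273 kg/min; overhead = 2273 − 1541.4 = 731.65 kg/min.

731.6 kg/min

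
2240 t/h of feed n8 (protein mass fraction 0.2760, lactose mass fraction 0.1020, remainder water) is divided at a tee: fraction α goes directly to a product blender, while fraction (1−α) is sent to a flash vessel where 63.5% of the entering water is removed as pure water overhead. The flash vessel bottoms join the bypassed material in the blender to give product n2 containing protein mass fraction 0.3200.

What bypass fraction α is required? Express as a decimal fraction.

All 2240×0.276 = 618.24 t/h of protein reaches n2, so n2 = 618.24/0.320 = 1932 t/h and vapour = 308 t/h.
The evaporator receives (1−α)·2240 of feed at 0.622 water and removes 0.635 of that water:
0.635×0.622×(1−α)×2240 = 308
(1−α) = 308/884.73 = 0.3481;  α = 0.6519.

0.652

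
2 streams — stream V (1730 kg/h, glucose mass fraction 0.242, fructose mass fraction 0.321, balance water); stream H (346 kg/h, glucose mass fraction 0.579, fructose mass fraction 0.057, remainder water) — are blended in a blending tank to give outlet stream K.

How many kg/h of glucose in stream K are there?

glucose out = glucose in = 1730×0.242 + 346×0.579 = 618.99 kg/h.

619 kg/h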